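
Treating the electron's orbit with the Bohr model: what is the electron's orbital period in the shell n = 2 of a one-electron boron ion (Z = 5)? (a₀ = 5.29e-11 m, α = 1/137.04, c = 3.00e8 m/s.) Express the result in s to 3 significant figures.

4.86e-17 s

r = n²a₀/Z = 2²·5.29e-11/5 = 4.23e-11 m
v = Zαc/n = 5·0.00730·3.00e8/2 = 5.47e6 m/s
T = 2πr/v = 4.86e-17 s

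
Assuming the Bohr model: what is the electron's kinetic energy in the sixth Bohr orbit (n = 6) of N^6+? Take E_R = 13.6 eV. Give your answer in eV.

18.5 eV

For a Coulomb orbit the virial theorem gives K = −E_n.
E_n = −E_R·Z²/n², so K = E_R·Z²/n² = 13.6 × 7²/6² = 18.5 eV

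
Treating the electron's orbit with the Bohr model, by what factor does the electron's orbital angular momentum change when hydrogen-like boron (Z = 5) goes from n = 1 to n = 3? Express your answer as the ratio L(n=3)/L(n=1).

L = nℏ depends only on n, so L ∝ n.
L(n=3)/L(n=1) = (3/1)^1 = 3

3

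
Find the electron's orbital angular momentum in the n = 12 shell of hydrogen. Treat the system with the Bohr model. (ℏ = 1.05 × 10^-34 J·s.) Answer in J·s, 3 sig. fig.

L_n = nℏ = 12 × 1.05 × 10^-34 = 1.26 × 10^-33 J·s

1.26 × 10^-33 J·s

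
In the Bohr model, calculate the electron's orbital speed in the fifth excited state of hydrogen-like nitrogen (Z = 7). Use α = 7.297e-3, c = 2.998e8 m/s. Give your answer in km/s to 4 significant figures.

v_n = Zαc/n = 7 × 0.007297 × 2.998e8 / 6
    = 2552 km/s

2552 km/s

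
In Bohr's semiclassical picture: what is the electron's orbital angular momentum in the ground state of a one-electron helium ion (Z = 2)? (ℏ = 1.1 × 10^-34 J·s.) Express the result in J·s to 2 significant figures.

1.1 × 10^-34 J·s

L_n = nℏ = 1 × 1.1 × 10^-34 = 1.1 × 10^-34 J·s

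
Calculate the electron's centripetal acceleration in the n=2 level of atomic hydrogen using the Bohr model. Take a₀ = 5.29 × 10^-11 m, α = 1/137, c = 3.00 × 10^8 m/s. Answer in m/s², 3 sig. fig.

5.67 × 10^21 m/s²

r = n²a₀/Z = 2.12 × 10^-10 m, v = Zαc/n = 1.09 × 10^6 m/s
a = v²/r = (1.09 × 10^6)² / 2.12 × 10^-10 = 5.67 × 10^21 m/s²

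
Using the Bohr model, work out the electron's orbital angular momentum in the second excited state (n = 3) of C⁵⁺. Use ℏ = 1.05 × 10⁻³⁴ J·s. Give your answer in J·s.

3.15 × 10⁻³⁴ J·s

L_n = nℏ = 3 × 1.05 × 10⁻³⁴ = 3.15 × 10⁻³⁴ J·s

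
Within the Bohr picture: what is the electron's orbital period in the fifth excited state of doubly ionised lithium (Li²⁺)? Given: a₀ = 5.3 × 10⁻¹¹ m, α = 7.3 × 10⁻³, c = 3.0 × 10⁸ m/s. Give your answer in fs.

3.6 fs

r = n²a₀/Z = 6²·5.3 × 10⁻¹¹/3 = 6.4 × 10⁻¹⁰ m
v = Zαc/n = 3·0.0073·3.0 × 10⁸/6 = 1.1 × 10⁶ m/s
T = 2πr/v = 3.6 × 10⁻¹⁵ s = 3.6 fs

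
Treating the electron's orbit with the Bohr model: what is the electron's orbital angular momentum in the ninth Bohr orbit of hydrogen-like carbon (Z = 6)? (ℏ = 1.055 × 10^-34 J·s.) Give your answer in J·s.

9.495 × 10^-34 J·s

L_n = nℏ = 9 × 1.055 × 10^-34 = 9.495 × 10^-34 J·s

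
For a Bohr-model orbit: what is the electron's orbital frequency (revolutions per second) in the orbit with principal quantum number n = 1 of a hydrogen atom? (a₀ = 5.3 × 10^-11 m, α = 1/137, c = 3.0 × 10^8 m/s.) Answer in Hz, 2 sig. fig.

r = n²a₀/Z = 5.3 × 10^-11 m, v = Zαc/n = 2.2 × 10^6 m/s
f = v/(2πr) = 6.6 × 10^15 Hz

6.6 × 10^15 Hz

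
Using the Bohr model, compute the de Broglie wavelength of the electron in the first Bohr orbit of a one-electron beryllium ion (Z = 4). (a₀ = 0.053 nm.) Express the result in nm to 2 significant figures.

0.083 nm

The Bohr quantisation condition is nλ = 2πr_n.
r_n = n²a₀/Z = 0.013 nm
λ = 2πr_n/n = 2π·0.013/1 = 0.083 nm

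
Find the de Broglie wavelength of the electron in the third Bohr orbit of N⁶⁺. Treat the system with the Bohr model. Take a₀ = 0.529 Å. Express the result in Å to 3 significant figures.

The Bohr quantisation condition is nλ = 2πr_n.
r_n = n²a₀/Z = 0.680 Å
λ = 2πr_n/n = 2π·0.680/3 = 1.42 Å

1.42 Å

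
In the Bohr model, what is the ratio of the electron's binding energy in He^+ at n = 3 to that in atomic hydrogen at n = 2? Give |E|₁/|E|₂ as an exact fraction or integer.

|E| ∝ Z^2 · n^-2
|E|₁/|E|₂ = (2/1)^2 · (3/2)^-2 = 16/9

16/9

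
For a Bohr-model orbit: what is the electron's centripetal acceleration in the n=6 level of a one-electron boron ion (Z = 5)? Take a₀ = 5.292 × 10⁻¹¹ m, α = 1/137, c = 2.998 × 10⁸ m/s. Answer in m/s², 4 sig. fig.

8.728 × 10²¹ m/s²

r = n²a₀/Z = 3.810 × 10⁻¹⁰ m, v = Zαc/n = 1.824 × 10⁶ m/s
a = v²/r = (1.824 × 10⁶)² / 3.810 × 10⁻¹⁰ = 8.728 × 10²¹ m/s²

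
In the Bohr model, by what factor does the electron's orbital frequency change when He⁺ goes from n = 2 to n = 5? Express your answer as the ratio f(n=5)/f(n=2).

f ∝ Z^2 · n^-3; with Z fixed, f ∝ n^-3.
f(n=5)/f(n=2) = (5/2)^-3 = 8/125

8/125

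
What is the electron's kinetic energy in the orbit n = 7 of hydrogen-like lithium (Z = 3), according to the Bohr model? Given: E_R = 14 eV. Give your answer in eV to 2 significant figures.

2.6 eV

For a Coulomb orbit the virial theorem gives K = −E_n.
E_n = −E_R·Z²/n², so K = E_R·Z²/n² = 14 × 3²/7² = 2.6 eV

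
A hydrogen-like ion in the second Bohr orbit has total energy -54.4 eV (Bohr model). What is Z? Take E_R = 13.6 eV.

E_n = −E_R Z²/n² ⇒ Z² = −E_n n²/E_R = 54.4 × 2² / 13.6 ≈ 16.00
Z = 4

4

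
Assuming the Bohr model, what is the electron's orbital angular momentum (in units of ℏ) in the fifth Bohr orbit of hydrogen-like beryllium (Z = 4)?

L_n = nℏ, so L/ℏ = n = 5.

5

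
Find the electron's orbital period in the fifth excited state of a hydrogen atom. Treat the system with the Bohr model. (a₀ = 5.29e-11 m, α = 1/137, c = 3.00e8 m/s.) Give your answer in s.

3.28e-14 s

r = n²a₀/Z = 6²·5.29e-11/1 = 1.90e-9 m
v = Zαc/n = 1·0.00730·3.00e8/6 = 3.65e5 m/s
T = 2πr/v = 3.28e-14 s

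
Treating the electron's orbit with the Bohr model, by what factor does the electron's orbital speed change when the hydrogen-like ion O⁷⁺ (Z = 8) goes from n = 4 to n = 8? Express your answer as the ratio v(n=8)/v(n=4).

v ∝ Z^1 · n^-1; with Z fixed, v ∝ n^-1.
v(n=8)/v(n=4) = (8/4)^-1 = 1/2

1/2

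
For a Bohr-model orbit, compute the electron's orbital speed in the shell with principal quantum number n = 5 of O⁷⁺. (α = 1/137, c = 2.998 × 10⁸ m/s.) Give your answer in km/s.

v_n = Zαc/n = 8 × 0.007299 × 2.998 × 10⁸ / 5
    = 3501 km/s

3501 km/s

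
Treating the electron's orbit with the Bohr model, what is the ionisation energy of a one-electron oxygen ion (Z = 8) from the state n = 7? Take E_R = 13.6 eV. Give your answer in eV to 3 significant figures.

E_n = −E_R·Z²/n² = −13.6 × 8²/7² eV = -17.8 eV
Ionisation energy = −E_n = 17.8 eV

17.8 eV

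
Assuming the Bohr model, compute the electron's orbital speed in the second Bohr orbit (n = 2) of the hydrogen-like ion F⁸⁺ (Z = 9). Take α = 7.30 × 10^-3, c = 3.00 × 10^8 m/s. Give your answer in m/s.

9.86 × 10^6 m/s

v_n = Zαc/n = 9 × 0.00730 × 3.00 × 10^8 / 2
    = 9.86 × 10^6 m/s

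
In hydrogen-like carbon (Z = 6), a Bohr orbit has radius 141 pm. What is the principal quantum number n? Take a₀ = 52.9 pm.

r_n = n²a₀/Z ⇒ n² = rZ/a₀ = 141 × 6 / 52.9 ≈ 15.99
n = 4

4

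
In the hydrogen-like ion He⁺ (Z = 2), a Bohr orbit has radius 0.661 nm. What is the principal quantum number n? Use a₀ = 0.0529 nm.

5

r_n = n²a₀/Z ⇒ n² = rZ/a₀ = 0.661 × 2 / 0.0529 ≈ 24.99
n = 5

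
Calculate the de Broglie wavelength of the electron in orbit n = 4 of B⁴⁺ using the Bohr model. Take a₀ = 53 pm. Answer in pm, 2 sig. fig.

270 pm

The Bohr quantisation condition is nλ = 2πr_n.
r_n = n²a₀/Z = 170 pm
λ = 2πr_n/n = 2π·170/4 = 270 pm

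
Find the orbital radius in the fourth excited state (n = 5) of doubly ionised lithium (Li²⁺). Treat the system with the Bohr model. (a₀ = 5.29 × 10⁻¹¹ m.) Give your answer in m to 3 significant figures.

r_n = n²a₀/Z = 5² × 5.29 × 10⁻¹¹ / 3
    = 25 × 5.29 × 10⁻¹¹ / 3 = 4.41 × 10⁻¹⁰ m

4.41 × 10⁻¹⁰ m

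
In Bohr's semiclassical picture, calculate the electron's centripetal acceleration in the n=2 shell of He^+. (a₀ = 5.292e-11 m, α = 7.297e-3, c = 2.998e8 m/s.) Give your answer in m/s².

4.522e22 m/s²

r = n²a₀/Z = 1.058e-10 m, v = Zαc/n = 2.188e6 m/s
a = v²/r = (2.188e6)² / 1.058e-10 = 4.522e22 m/s²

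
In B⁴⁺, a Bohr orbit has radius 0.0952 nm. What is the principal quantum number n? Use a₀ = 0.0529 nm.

3

r_n = n²a₀/Z ⇒ n² = rZ/a₀ = 0.0952 × 5 / 0.0529 ≈ 9.00
n = 3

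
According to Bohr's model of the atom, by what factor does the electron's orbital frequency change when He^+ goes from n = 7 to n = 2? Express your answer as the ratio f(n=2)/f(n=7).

343/8

f ∝ Z^2 · n^-3; with Z fixed, f ∝ n^-3.
f(n=2)/f(n=7) = (2/7)^-3 = 343/8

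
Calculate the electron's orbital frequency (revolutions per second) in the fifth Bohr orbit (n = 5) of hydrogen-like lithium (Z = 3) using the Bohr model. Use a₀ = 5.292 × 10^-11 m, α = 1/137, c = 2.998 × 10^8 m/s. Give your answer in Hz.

r = n²a₀/Z = 4.410 × 10^-10 m, v = Zαc/n = 1.313 × 10^6 m/s
f = v/(2πr) = 4.739 × 10^14 Hz

4.739 × 10^14 Hz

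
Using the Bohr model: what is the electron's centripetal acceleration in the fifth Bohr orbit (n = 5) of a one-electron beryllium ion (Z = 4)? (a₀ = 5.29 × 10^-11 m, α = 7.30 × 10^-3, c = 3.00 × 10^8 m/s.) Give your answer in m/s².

r = n²a₀/Z = 3.31 × 10^-10 m, v = Zαc/n = 1.75 × 10^6 m/s
a = v²/r = (1.75 × 10^6)² / 3.31 × 10^-10 = 9.28 × 10^21 m/s²

9.28 × 10^21 m/s²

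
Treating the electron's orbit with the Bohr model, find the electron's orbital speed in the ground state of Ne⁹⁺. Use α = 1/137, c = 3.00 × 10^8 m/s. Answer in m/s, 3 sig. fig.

v_n = Zαc/n = 10 × 0.00730 × 3.00 × 10^8 / 1
    = 2.19 × 10^7 m/s

2.19 × 10^7 m/s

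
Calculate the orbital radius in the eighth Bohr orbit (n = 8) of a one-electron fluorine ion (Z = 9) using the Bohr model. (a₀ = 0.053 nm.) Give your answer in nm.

0.38 nm

r_n = n²a₀/Z = 8² × 0.053 / 9
    = 64 × 0.053 / 9 = 0.38 nm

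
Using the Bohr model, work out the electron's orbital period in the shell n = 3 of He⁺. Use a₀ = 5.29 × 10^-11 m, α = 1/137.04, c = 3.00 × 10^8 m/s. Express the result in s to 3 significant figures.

1.02 × 10^-15 s

r = n²a₀/Z = 3²·5.29 × 10^-11/2 = 2.38 × 10^-10 m
v = Zαc/n = 2·0.00730·3.00 × 10^8/3 = 1.46 × 10^6 m/s
T = 2πr/v = 1.02 × 10^-15 s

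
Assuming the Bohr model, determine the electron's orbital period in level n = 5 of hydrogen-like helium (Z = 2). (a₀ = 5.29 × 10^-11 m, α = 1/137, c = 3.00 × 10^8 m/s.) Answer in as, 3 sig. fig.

r = n²a₀/Z = 5²·5.29 × 10^-11/2 = 6.61 × 10^-10 m
v = Zαc/n = 2·0.00730·3.00 × 10^8/5 = 8.76 × 10^5 m/s
T = 2πr/v = 4.74 × 10^-15 s = 4740 as

4740 as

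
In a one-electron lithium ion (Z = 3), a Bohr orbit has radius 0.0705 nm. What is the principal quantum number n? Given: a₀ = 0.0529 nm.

r_n = n²a₀/Z ⇒ n² = rZ/a₀ = 0.0705 × 3 / 0.0529 ≈ 4.00
n = 2

2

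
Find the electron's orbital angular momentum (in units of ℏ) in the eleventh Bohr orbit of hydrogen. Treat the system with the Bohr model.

L_n = nℏ, so L/ℏ = n = 11.

11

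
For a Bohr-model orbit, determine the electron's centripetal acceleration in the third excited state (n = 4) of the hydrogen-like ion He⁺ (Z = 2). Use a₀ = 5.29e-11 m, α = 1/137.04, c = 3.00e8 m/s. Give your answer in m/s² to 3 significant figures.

2.83e21 m/s²

r = n²a₀/Z = 4.23e-10 m, v = Zαc/n = 1.09e6 m/s
a = v²/r = (1.09e6)² / 4.23e-10 = 2.83e21 m/s²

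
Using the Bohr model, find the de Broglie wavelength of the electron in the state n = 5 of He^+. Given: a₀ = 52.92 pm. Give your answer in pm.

831.3 pm

The Bohr quantisation condition is nλ = 2πr_n.
r_n = n²a₀/Z = 661.5 pm
λ = 2πr_n/n = 2π·661.5/5 = 831.3 pm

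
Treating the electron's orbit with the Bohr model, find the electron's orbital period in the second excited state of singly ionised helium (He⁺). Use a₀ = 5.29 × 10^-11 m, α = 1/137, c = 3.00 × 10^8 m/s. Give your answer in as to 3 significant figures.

1020 as

r = n²a₀/Z = 3²·5.29 × 10^-11/2 = 2.38 × 10^-10 m
v = Zαc/n = 2·0.00730·3.00 × 10^8/3 = 1.46 × 10^6 m/s
T = 2πr/v = 1.02 × 10^-15 s = 1020 as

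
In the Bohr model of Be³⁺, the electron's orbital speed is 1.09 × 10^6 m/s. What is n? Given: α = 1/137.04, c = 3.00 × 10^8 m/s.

v_n = Zαc/n ⇒ n = Zαc/v = 4 × 0.00730 × 3.00 × 10^8 / 1.09 × 10^6 ≈ 8.03
n = 8

8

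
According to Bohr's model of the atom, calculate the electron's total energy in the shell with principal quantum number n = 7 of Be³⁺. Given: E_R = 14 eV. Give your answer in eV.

-4.6 eV

E_n = −E_R·Z²/n² = −14 × 4²/7² = -4.6 eV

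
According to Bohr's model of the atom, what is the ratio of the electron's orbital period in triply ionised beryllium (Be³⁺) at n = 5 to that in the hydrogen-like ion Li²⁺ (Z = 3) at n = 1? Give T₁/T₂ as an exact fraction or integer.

T ∝ Z^-2 · n^3
T₁/T₂ = (4/3)^-2 · (5/1)^3 = 1125/16

1125/16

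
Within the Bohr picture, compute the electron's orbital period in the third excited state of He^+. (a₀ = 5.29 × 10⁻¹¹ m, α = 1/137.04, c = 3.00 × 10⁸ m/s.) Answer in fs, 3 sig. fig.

2.43 fs

r = n²a₀/Z = 4²·5.29 × 10⁻¹¹/2 = 4.23 × 10⁻¹⁰ m
v = Zαc/n = 2·0.00730·3.00 × 10⁸/4 = 1.09 × 10⁶ m/s
T = 2πr/v = 2.43 × 10⁻¹⁵ s = 2.43 fs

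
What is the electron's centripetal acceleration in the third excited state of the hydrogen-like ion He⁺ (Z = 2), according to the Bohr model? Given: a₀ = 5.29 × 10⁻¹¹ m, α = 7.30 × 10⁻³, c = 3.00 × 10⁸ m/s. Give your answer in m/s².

2.83 × 10²¹ m/s²

r = n²a₀/Z = 4.23 × 10⁻¹⁰ m, v = Zαc/n = 1.09 × 10⁶ m/s
a = v²/r = (1.09 × 10⁶)² / 4.23 × 10⁻¹⁰ = 2.83 × 10²¹ m/s²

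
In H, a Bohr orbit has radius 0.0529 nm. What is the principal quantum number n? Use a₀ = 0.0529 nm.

1

r_n = n²a₀/Z ⇒ n² = rZ/a₀ = 0.0529 × 1 / 0.0529 ≈ 1.00
n = 1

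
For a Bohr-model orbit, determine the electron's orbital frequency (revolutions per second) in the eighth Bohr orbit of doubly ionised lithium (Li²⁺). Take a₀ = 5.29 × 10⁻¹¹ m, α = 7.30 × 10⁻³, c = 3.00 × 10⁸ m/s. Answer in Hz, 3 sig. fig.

r = n²a₀/Z = 1.13 × 10⁻⁹ m, v = Zαc/n = 8.21 × 10⁵ m/s
f = v/(2πr) = 1.16 × 10¹⁴ Hz

1.16 × 10¹⁴ Hz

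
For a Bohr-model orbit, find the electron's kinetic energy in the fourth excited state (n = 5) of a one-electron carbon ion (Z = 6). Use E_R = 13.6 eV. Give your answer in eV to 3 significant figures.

For a Coulomb orbit the virial theorem gives K = −E_n.
E_n = −E_R·Z²/n², so K = E_R·Z²/n² = 13.6 × 6²/5² = 19.6 eV

19.6 eV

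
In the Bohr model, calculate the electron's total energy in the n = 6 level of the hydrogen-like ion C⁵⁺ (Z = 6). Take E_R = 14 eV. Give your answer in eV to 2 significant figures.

E_n = −E_R·Z²/n² = −14 × 6²/6² = -14 eV

-14 eV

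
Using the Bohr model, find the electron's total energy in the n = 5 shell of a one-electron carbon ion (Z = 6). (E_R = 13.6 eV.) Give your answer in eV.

-19.6 eV

E_n = −E_R·Z²/n² = −13.6 × 6²/5² = -19.6 eV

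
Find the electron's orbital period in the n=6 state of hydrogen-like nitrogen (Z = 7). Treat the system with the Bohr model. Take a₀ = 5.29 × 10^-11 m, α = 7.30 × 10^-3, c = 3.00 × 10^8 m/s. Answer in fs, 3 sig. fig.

r = n²a₀/Z = 6²·5.29 × 10^-11/7 = 2.72 × 10^-10 m
v = Zαc/n = 7·0.00730·3.00 × 10^8/6 = 2.56 × 10^6 m/s
T = 2πr/v = 6.69 × 10^-16 s = 0.669 fs

0.669 fs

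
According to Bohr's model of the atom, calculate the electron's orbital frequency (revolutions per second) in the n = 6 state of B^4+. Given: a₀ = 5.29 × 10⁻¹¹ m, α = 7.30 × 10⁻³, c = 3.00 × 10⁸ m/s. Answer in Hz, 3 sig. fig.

7.63 × 10¹⁴ Hz

r = n²a₀/Z = 3.81 × 10⁻¹⁰ m, v = Zαc/n = 1.82 × 10⁶ m/s
f = v/(2πr) = 7.63 × 10¹⁴ Hz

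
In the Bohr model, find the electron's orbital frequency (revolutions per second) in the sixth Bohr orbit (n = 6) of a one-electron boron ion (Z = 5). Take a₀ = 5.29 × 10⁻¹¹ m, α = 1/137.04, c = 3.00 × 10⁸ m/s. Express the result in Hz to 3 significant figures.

7.62 × 10¹⁴ Hz

r = n²a₀/Z = 3.81 × 10⁻¹⁰ m, v = Zαc/n = 1.82 × 10⁶ m/s
f = v/(2πr) = 7.62 × 10¹⁴ Hz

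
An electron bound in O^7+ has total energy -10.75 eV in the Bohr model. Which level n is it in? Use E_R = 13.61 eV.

E_n = −E_R Z²/n² ⇒ n² = E_R Z²/(−E_n) = 13.61 × 8² / 10.75 ≈ 81.03
n = 9

9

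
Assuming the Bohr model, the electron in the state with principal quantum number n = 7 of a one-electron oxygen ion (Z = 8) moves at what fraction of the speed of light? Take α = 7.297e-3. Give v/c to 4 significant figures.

v_n = Zαc/n, so v/c = Zα/n = 8 × 0.007297 / 7 = 0.008339

0.008339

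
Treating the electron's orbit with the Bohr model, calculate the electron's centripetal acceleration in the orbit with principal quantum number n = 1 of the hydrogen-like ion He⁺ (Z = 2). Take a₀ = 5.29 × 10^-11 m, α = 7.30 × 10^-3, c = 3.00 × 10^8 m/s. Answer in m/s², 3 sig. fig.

7.25 × 10^23 m/s²

r = n²a₀/Z = 2.65 × 10^-11 m, v = Zαc/n = 4.38 × 10^6 m/s
a = v²/r = (4.38 × 10^6)² / 2.65 × 10^-11 = 7.25 × 10^23 m/s²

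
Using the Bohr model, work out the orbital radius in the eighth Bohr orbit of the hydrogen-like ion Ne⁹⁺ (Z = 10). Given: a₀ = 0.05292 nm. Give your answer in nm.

r_n = n²a₀/Z = 8² × 0.05292 / 10
    = 64 × 0.05292 / 10 = 0.3387 nm

0.3387 nm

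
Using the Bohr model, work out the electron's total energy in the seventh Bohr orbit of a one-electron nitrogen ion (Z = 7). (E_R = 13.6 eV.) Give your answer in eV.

-13.6 eV

E_n = −E_R·Z²/n² = −13.6 × 7²/7² = -13.6 eV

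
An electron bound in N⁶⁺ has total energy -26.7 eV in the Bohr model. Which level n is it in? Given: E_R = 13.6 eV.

5

E_n = −E_R Z²/n² ⇒ n² = E_R Z²/(−E_n) = 13.6 × 7² / 26.7 ≈ 24.96
n = 5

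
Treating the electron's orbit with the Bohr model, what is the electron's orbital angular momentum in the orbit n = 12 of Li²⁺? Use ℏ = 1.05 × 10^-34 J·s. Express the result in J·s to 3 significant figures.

L_n = nℏ = 12 × 1.05 × 10^-34 = 1.26 × 10^-33 J·s

1.26 × 10^-33 J·s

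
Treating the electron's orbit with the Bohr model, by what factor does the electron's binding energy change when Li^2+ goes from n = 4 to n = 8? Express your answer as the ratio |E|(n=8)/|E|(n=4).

|E| ∝ Z^2 · n^-2; with Z fixed, |E| ∝ n^-2.
|E|(n=8)/|E|(n=4) = (8/4)^-2 = 1/4

1/4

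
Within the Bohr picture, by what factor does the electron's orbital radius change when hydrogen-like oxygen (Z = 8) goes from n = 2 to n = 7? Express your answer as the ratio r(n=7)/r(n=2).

r ∝ Z^-1 · n^2; with Z fixed, r ∝ n^2.
r(n=7)/r(n=2) = (7/2)^2 = 49/4

49/4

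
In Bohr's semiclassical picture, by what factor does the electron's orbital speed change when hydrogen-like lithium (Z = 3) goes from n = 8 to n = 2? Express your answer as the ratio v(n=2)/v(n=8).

v ∝ Z^1 · n^-1; with Z fixed, v ∝ n^-1.
v(n=2)/v(n=8) = (2/8)^-1 = 4

4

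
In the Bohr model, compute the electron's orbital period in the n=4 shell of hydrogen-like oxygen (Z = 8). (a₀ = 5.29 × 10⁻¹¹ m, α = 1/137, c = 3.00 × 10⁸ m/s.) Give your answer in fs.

0.152 fs

r = n²a₀/Z = 4²·5.29 × 10⁻¹¹/8 = 1.06 × 10⁻¹⁰ m
v = Zαc/n = 8·0.00730·3.00 × 10⁸/4 = 4.38 × 10⁶ m/s
T = 2πr/v = 1.52 × 10⁻¹⁶ s = 0.152 fs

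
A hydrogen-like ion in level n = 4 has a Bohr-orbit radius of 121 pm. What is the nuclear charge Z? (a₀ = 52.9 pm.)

7

r_n = n²a₀/Z ⇒ Z = n²a₀/r = 4² × 52.9 / 121 ≈ 7.00
Z = 7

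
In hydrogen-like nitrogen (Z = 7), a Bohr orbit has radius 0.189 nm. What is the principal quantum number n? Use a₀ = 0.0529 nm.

5

r_n = n²a₀/Z ⇒ n² = rZ/a₀ = 0.189 × 7 / 0.0529 ≈ 25.01
n = 5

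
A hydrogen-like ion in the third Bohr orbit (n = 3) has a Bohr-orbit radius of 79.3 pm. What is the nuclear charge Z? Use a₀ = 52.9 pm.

6

r_n = n²a₀/Z ⇒ Z = n²a₀/r = 3² × 52.9 / 79.3 ≈ 6.00
Z = 6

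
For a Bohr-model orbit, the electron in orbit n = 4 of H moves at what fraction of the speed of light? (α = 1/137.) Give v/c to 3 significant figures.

0.00182

v_n = Zαc/n, so v/c = Zα/n = 1 × 0.00730 / 4 = 0.00182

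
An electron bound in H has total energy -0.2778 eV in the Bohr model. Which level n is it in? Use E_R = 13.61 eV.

E_n = −E_R Z²/n² ⇒ n² = E_R Z²/(−E_n) = 13.61 × 1² / 0.2778 ≈ 48.99
n = 7

7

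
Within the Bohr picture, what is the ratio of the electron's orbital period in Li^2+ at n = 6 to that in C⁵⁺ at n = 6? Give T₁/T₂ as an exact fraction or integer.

4

T ∝ Z^-2 · n^3
T₁/T₂ = (3/6)^-2 · (6/6)^3 = 4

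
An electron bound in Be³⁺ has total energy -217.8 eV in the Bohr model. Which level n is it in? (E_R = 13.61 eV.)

1

E_n = −E_R Z²/n² ⇒ n² = E_R Z²/(−E_n) = 13.61 × 4² / 217.8 ≈ 1.00
n = 1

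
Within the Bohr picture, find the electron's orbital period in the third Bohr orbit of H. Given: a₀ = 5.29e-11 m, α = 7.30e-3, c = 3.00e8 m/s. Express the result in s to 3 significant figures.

4.10e-15 s

r = n²a₀/Z = 3²·5.29e-11/1 = 4.76e-10 m
v = Zαc/n = 1·0.00730·3.00e8/3 = 7.30e5 m/s
T = 2πr/v = 4.10e-15 s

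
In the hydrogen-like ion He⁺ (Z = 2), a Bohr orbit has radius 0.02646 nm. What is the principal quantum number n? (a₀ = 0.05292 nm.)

1

r_n = n²a₀/Z ⇒ n² = rZ/a₀ = 0.02646 × 2 / 0.05292 ≈ 1.00
n = 1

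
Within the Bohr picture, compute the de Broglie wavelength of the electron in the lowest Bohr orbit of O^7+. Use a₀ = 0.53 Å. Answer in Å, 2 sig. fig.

0.42 Å

The Bohr quantisation condition is nλ = 2πr_n.
r_n = n²a₀/Z = 0.066 Å
λ = 2πr_n/n = 2π·0.066/1 = 0.42 Å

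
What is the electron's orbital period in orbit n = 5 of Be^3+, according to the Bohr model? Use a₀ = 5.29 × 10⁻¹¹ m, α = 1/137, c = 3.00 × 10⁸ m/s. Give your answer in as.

1190 as

r = n²a₀/Z = 5²·5.29 × 10⁻¹¹/4 = 3.31 × 10⁻¹⁰ m
v = Zαc/n = 4·0.00730·3.00 × 10⁸/5 = 1.75 × 10⁶ m/s
T = 2πr/v = 1.19 × 10⁻¹⁵ s = 1190 as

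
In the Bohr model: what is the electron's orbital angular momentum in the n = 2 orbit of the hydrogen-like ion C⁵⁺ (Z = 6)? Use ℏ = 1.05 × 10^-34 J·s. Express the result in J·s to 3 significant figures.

L_n = nℏ = 2 × 1.05 × 10^-34 = 2.10 × 10^-34 J·s

2.10 × 10^-34 J·s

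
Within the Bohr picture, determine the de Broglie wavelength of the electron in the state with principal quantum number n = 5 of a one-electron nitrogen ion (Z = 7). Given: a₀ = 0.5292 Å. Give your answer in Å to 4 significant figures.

The Bohr quantisation condition is nλ = 2πr_n.
r_n = n²a₀/Z = 1.890 Å
λ = 2πr_n/n = 2π·1.890/5 = 2.375 Å

2.375 Å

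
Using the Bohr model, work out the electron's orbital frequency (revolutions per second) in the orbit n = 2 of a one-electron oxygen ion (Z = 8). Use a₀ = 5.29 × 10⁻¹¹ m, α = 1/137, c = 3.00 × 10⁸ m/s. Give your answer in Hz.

r = n²a₀/Z = 2.65 × 10⁻¹¹ m, v = Zαc/n = 8.76 × 10⁶ m/s
f = v/(2πr) = 5.27 × 10¹⁶ Hz

5.27 × 10¹⁶ Hz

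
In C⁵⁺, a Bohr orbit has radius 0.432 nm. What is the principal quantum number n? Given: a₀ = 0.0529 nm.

7

r_n = n²a₀/Z ⇒ n² = rZ/a₀ = 0.432 × 6 / 0.0529 ≈ 49.00
n = 7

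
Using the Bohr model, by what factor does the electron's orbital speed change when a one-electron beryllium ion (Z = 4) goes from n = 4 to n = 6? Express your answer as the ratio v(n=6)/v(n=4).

2/3

v ∝ Z^1 · n^-1; with Z fixed, v ∝ n^-1.
v(n=6)/v(n=4) = (6/4)^-1 = 2/3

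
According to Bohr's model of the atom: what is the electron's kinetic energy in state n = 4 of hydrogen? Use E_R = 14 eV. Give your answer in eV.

0.88 eV

For a Coulomb orbit the virial theorem gives K = −E_n.
E_n = −E_R·Z²/n², so K = E_R·Z²/n² = 14 × 1²/4² = 0.88 eV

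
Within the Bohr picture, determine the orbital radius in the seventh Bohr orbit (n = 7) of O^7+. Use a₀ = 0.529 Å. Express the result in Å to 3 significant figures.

3.24 Å

r_n = n²a₀/Z = 7² × 0.529 / 8
    = 49 × 0.529 / 8 = 3.24 Å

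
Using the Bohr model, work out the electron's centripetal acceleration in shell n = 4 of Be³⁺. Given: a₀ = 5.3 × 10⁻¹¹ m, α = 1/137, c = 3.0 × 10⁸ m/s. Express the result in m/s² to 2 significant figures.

2.3 × 10²² m/s²

r = n²a₀/Z = 2.1 × 10⁻¹⁰ m, v = Zαc/n = 2.2 × 10⁶ m/s
a = v²/r = (2.2 × 10⁶)² / 2.1 × 10⁻¹⁰ = 2.3 × 10²² m/s²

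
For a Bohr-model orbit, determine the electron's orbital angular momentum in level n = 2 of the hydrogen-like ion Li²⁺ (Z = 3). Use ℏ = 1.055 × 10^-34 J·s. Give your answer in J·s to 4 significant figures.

L_n = nℏ = 2 × 1.055 × 10^-34 = 2.110 × 10^-34 J·s

2.110 × 10^-34 J·s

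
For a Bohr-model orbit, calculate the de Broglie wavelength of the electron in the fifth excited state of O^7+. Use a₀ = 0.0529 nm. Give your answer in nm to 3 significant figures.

0.249 nm

The Bohr quantisation condition is nλ = 2πr_n.
r_n = n²a₀/Z = 0.238 nm
λ = 2πr_n/n = 2π·0.238/6 = 0.249 nm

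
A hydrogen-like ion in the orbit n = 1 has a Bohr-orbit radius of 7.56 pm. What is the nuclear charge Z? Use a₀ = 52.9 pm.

r_n = n²a₀/Z ⇒ Z = n²a₀/r = 1² × 52.9 / 7.56 ≈ 7.00
Z = 7

7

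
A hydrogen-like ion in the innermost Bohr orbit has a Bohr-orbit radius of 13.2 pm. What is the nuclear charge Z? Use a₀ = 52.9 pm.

4

r_n = n²a₀/Z ⇒ Z = n²a₀/r = 1² × 52.9 / 13.2 ≈ 4.01
Z = 4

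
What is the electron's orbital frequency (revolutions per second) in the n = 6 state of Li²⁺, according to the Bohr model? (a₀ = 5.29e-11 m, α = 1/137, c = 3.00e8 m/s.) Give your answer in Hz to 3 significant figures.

r = n²a₀/Z = 6.35e-10 m, v = Zαc/n = 1.09e6 m/s
f = v/(2πr) = 2.75e14 Hz

2.75e14 Hz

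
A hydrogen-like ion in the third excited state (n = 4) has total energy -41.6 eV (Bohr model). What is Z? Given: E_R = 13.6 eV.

7

E_n = −E_R Z²/n² ⇒ Z² = −E_n n²/E_R = 41.6 × 4² / 13.6 ≈ 48.94
Z = 7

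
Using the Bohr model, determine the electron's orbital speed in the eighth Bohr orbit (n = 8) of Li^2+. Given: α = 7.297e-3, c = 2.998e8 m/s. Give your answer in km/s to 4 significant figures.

820.4 km/s

v_n = Zαc/n = 3 × 0.007297 × 2.998e8 / 8
    = 820.4 km/s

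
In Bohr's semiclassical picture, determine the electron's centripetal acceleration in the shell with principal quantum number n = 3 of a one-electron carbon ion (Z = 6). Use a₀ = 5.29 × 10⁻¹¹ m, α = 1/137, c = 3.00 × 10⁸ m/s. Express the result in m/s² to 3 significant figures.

r = n²a₀/Z = 7.94 × 10⁻¹¹ m, v = Zαc/n = 4.38 × 10⁶ m/s
a = v²/r = (4.38 × 10⁶)² / 7.94 × 10⁻¹¹ = 2.42 × 10²³ m/s²

2.42 × 10²³ m/s²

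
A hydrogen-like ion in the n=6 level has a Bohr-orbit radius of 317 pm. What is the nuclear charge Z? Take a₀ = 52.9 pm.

6

r_n = n²a₀/Z ⇒ Z = n²a₀/r = 6² × 52.9 / 317 ≈ 6.01
Z = 6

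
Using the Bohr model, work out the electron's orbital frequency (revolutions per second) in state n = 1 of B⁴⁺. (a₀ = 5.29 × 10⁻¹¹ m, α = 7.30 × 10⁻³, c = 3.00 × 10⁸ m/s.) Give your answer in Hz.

1.65 × 10¹⁷ Hz

r = n²a₀/Z = 1.06 × 10⁻¹¹ m, v = Zαc/n = 1.09 × 10⁷ m/s
f = v/(2πr) = 1.65 × 10¹⁷ Hz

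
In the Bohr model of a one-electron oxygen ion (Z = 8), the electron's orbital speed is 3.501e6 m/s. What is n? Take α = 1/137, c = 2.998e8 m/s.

5

v_n = Zαc/n ⇒ n = Zαc/v = 8 × 0.007299 × 2.998e8 / 3.501e6 ≈ 5.00
n = 5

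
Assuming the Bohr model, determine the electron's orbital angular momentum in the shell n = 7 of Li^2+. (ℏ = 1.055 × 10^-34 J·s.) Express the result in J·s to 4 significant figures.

7.385 × 10^-34 J·s

L_n = nℏ = 7 × 1.055 × 10^-34 = 7.385 × 10^-34 J·s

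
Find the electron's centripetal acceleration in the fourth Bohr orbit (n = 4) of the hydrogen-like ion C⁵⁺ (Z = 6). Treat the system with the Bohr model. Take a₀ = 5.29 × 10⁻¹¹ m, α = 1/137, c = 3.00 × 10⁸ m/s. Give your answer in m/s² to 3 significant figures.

r = n²a₀/Z = 1.41 × 10⁻¹⁰ m, v = Zαc/n = 3.28 × 10⁶ m/s
a = v²/r = (3.28 × 10⁶)² / 1.41 × 10⁻¹⁰ = 7.65 × 10²² m/s²

7.65 × 10²² m/s²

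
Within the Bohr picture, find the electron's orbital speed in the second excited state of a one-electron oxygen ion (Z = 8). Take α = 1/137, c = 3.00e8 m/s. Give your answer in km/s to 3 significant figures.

v_n = Zαc/n = 8 × 0.00730 × 3.00e8 / 3
    = 5840 km/s

5840 km/s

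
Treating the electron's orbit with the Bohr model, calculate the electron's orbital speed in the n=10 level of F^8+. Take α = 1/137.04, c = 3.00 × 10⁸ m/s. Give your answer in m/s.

1.97 × 10⁶ m/s

v_n = Zαc/n = 9 × 0.00730 × 3.00 × 10⁸ / 10
    = 1.97 × 10⁶ m/s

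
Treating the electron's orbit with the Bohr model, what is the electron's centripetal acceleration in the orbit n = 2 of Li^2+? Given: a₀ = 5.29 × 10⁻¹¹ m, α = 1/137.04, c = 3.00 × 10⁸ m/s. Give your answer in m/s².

1.53 × 10²³ m/s²

r = n²a₀/Z = 7.05 × 10⁻¹¹ m, v = Zαc/n = 3.28 × 10⁶ m/s
a = v²/r = (3.28 × 10⁶)² / 7.05 × 10⁻¹¹ = 1.53 × 10²³ m/s²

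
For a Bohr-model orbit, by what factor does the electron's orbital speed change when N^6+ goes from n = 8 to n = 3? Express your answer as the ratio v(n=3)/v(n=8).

v ∝ Z^1 · n^-1; with Z fixed, v ∝ n^-1.
v(n=3)/v(n=8) = (3/8)^-1 = 8/3

8/3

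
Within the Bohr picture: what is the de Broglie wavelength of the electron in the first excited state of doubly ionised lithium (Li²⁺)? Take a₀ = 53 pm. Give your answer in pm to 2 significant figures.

The Bohr quantisation condition is nλ = 2πr_n.
r_n = n²a₀/Z = 71 pm
λ = 2πr_n/n = 2π·71/2 = 220 pm

220 pm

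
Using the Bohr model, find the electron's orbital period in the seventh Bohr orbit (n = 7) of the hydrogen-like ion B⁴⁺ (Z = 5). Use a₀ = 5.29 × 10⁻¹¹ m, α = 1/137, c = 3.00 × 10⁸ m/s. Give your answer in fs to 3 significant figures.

2.08 fs

r = n²a₀/Z = 7²·5.29 × 10⁻¹¹/5 = 5.18 × 10⁻¹⁰ m
v = Zαc/n = 5·0.00730·3.00 × 10⁸/7 = 1.56 × 10⁶ m/s
T = 2πr/v = 2.08 × 10⁻¹⁵ s = 2.08 fs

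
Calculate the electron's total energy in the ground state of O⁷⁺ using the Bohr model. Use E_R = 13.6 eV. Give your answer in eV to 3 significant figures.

-870 eV

E_n = −E_R·Z²/n² = −13.6 × 8²/1² = -870 eV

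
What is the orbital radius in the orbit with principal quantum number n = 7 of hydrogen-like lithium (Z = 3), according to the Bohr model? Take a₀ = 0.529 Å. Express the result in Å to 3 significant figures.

8.64 Å

r_n = n²a₀/Z = 7² × 0.529 / 3
    = 49 × 0.529 / 3 = 8.64 Å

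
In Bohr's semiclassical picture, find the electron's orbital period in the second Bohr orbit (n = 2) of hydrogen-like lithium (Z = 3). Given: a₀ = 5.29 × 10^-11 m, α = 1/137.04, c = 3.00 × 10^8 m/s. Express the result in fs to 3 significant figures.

0.135 fs

r = n²a₀/Z = 2²·5.29 × 10^-11/3 = 7.05 × 10^-11 m
v = Zαc/n = 3·0.00730·3.00 × 10^8/2 = 3.28 × 10^6 m/s
T = 2πr/v = 1.35 × 10^-16 s = 0.135 fs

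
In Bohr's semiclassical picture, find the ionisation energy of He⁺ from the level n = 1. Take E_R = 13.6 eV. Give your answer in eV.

E_n = −E_R·Z²/n² = −13.6 × 2²/1² eV = -54.4 eV
Ionisation energy = −E_n = 54.4 eV

54.4 eV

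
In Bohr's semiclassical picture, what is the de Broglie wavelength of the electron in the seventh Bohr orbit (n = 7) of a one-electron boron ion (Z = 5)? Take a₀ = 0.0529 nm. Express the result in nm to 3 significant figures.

0.465 nm

The Bohr quantisation condition is nλ = 2πr_n.
r_n = n²a₀/Z = 0.518 nm
λ = 2πr_n/n = 2π·0.518/7 = 0.465 nm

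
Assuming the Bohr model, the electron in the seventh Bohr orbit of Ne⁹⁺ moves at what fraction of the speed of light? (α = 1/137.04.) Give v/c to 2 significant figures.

0.010

v_n = Zαc/n, so v/c = Zα/n = 10 × 0.0073 / 7 = 0.010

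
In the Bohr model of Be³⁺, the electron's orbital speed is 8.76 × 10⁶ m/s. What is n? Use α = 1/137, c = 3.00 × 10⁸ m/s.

v_n = Zαc/n ⇒ n = Zαc/v = 4 × 0.00730 × 3.00 × 10⁸ / 8.76 × 10⁶ ≈ 1.00
n = 1

1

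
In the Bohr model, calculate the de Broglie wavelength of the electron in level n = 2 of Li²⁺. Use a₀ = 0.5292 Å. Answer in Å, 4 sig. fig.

2.217 Å

The Bohr quantisation condition is nλ = 2πr_n.
r_n = n²a₀/Z = 0.7056 Å
λ = 2πr_n/n = 2π·0.7056/2 = 2.217 Å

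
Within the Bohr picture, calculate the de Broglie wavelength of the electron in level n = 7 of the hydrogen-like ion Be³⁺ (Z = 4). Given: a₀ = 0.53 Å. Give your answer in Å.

The Bohr quantisation condition is nλ = 2πr_n.
r_n = n²a₀/Z = 6.5 Å
λ = 2πr_n/n = 2π·6.5/7 = 5.8 Å

5.8 Å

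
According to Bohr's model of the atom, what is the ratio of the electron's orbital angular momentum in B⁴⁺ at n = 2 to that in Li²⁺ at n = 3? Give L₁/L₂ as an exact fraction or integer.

L = nℏ is independent of Z.
L₁/L₂ = n₁/n₂ = 2/3 = 2/3

2/3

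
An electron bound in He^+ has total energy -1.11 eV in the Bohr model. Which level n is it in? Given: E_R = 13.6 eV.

7

E_n = −E_R Z²/n² ⇒ n² = E_R Z²/(−E_n) = 13.6 × 2² / 1.11 ≈ 49.01
n = 7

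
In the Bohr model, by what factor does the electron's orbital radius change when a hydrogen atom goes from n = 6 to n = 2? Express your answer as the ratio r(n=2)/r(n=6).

r ∝ Z^-1 · n^2; with Z fixed, r ∝ n^2.
r(n=2)/r(n=6) = (2/6)^2 = 1/9

1/9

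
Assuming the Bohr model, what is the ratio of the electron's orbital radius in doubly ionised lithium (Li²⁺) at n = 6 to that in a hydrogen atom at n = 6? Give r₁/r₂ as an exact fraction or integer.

1/3

r ∝ Z^-1 · n^2
r₁/r₂ = (3/1)^-1 · (6/6)^2 = 1/3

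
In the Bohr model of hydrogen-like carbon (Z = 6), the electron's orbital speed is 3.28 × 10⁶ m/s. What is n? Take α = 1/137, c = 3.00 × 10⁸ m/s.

4

v_n = Zαc/n ⇒ n = Zαc/v = 6 × 0.00730 × 3.00 × 10⁸ / 3.28 × 10⁶ ≈ 4.01
n = 4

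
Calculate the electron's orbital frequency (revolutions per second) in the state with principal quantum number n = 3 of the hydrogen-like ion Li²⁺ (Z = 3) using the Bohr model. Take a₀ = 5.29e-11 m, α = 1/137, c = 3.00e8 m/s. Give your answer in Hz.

r = n²a₀/Z = 1.59e-10 m, v = Zαc/n = 2.19e6 m/s
f = v/(2πr) = 2.20e15 Hz

2.20e15 Hz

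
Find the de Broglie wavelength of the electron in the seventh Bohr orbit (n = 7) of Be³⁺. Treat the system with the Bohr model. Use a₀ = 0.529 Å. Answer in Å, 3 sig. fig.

The Bohr quantisation condition is nλ = 2πr_n.
r_n = n²a₀/Z = 6.48 Å
λ = 2πr_n/n = 2π·6.48/7 = 5.82 Å

5.82 Å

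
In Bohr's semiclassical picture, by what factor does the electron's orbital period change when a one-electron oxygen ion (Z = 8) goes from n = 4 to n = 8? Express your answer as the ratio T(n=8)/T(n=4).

T ∝ Z^-2 · n^3; with Z fixed, T ∝ n^3.
T(n=8)/T(n=4) = (8/4)^3 = 8

8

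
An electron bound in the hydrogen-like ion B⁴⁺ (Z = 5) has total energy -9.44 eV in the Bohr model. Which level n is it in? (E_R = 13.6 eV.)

E_n = −E_R Z²/n² ⇒ n² = E_R Z²/(−E_n) = 13.6 × 5² / 9.44 ≈ 36.02
n = 6

6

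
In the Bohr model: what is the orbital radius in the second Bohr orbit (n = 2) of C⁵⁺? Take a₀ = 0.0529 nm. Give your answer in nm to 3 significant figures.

0.0353 nm

r_n = n²a₀/Z = 2² × 0.0529 / 6
    = 4 × 0.0529 / 6 = 0.0353 nm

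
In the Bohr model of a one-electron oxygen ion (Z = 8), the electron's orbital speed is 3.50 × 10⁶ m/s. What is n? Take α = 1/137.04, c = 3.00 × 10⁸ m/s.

v_n = Zαc/n ⇒ n = Zαc/v = 8 × 0.00730 × 3.00 × 10⁸ / 3.50 × 10⁶ ≈ 5.00
n = 5

5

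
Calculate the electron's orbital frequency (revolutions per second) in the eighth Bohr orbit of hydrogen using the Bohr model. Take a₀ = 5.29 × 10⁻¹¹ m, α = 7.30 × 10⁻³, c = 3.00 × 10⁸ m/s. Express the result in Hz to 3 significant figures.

1.29 × 10¹³ Hz

r = n²a₀/Z = 3.39 × 10⁻⁹ m, v = Zαc/n = 2.74 × 10⁵ m/s
f = v/(2πr) = 1.29 × 10¹³ Hz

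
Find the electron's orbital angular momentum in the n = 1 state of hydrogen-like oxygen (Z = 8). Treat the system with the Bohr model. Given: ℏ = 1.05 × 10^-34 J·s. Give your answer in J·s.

1.05 × 10^-34 J·s

L_n = nℏ = 1 × 1.05 × 10^-34 = 1.05 × 10^-34 J·s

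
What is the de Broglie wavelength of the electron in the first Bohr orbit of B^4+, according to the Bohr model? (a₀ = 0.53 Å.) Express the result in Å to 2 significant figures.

0.67 Å

The Bohr quantisation condition is nλ = 2πr_n.
r_n = n²a₀/Z = 0.11 Å
λ = 2πr_n/n = 2π·0.11/1 = 0.67 Å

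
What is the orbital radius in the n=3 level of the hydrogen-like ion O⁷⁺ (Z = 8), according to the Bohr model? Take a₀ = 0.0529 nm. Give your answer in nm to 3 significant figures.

r_n = n²a₀/Z = 3² × 0.0529 / 8
    = 9 × 0.0529 / 8 = 0.0595 nm

0.0595 nm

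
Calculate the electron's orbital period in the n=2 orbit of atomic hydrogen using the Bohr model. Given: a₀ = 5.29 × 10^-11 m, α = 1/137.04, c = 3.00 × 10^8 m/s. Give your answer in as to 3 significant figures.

1210 as

r = n²a₀/Z = 2²·5.29 × 10^-11/1 = 2.12 × 10^-10 m
v = Zαc/n = 1·0.00730·3.00 × 10^8/2 = 1.09 × 10^6 m/s
T = 2πr/v = 1.21 × 10^-15 s = 1210 as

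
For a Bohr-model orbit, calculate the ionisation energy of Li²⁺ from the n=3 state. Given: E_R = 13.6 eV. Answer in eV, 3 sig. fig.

13.6 eV

E_n = −E_R·Z²/n² = −13.6 × 3²/3² eV = -13.6 eV
Ionisation energy = −E_n = 13.6 eV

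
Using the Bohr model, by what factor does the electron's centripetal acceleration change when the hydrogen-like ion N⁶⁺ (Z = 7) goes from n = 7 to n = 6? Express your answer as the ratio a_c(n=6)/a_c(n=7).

a_c ∝ Z^3 · n^-4; with Z fixed, a_c ∝ n^-4.
a_c(n=6)/a_c(n=7) = (6/7)^-4 = 2401/1296

2401/1296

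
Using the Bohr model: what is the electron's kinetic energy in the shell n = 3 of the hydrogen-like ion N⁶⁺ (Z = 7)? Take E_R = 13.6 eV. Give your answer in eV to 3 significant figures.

For a Coulomb orbit the virial theorem gives K = −E_n.
E_n = −E_R·Z²/n², so K = E_R·Z²/n² = 13.6 × 7²/3² = 74.0 eV

74.0 eV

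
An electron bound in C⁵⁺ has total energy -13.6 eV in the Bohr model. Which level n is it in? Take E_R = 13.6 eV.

6

E_n = −E_R Z²/n² ⇒ n² = E_R Z²/(−E_n) = 13.6 × 6² / 13.6 ≈ 36.00
n = 6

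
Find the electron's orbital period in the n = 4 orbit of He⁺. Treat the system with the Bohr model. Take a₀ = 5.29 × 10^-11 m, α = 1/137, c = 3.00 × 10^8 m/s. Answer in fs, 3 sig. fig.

2.43 fs

r = n²a₀/Z = 4²·5.29 × 10^-11/2 = 4.23 × 10^-10 m
v = Zαc/n = 2·0.00730·3.00 × 10^8/4 = 1.09 × 10^6 m/s
T = 2πr/v = 2.43 × 10^-15 s = 2.43 fs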